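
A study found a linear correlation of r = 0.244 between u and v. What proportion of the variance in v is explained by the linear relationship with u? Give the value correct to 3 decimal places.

0.060

r² = (0.244)² = 0.060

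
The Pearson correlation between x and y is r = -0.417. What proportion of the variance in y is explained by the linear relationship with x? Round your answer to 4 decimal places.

r² = (-0.417)² = 0.1739

0.1739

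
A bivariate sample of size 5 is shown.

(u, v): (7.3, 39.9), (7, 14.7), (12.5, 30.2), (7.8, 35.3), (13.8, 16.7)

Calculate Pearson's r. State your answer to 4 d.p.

n = 5, Σu = 48.4, Σv = 136.8, Σu² = 509.82, Σv² = 4245.12, Σuv = 1277.47
nΣuv − ΣuΣv = 6387.35 − 6621.12 = -233.77
nΣu² − (Σu)² = 2549.1 − 2342.56 = 206.54; nΣv² − (Σv)² = 21225.6 − 18714.24 = 2511.36
r = -233.77 / √(206.54 × 2511.36) = -233.77 / 720.2057 ≈ -0.3246

-0.3246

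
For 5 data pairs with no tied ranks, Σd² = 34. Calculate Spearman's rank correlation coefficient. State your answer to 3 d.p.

ρ = 1 − 6Σd² / [n(n²−1)] = 1 − 6×34 / (5×24)
  = 1 − 204/120 = 1 − 1.7000 ≈ -0.700

-0.700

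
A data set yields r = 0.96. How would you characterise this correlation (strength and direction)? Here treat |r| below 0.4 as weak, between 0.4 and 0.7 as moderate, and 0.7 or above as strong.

r = 0.96 > 0 so the relationship is positive.
|r| = 0.96, which falls in the strong range.

strong positive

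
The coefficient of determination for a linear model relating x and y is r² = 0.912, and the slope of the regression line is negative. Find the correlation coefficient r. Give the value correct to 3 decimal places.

|r| = √0.912 = 0.955
The association is negative, so r = −0.955.

-0.955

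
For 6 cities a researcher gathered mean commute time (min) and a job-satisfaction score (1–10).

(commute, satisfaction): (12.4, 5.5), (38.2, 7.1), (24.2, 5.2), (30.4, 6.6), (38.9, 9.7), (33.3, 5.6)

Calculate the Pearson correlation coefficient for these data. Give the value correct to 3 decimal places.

n = 6, Σx = 177.4, Σy = 39.7, Σx² = 5744.9, Σy² = 276.71, Σxy = 1229.71
nΣxy − ΣxΣy = 7378.26 − 7042.78 = 335.48
nΣx² − (Σx)² = 34469.4 − 31470.76 = 2998.64; nΣy² − (Σy)² = 1660.26 − 1576.09 = 84.17
r = 335.48 / √(2998.64 × 84.17) = 335.48 / 502.3898 ≈ 0.668

0.668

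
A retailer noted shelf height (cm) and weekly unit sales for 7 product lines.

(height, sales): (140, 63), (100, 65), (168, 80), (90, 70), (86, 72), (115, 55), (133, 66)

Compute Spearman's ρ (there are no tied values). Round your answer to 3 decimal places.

Rank height: 6, 3, 7, 2, 1, 4, 5
Rank sales: 2, 3, 7, 5, 6, 1, 4
d = rank(height) − rank(sales): 4, 0, 0, -3, -5, 3, 1; Σd² = 60
ρ = 1 − 6Σd² / [n(n²−1)] = 1 − 6×60 / (7×48) = 1 − 360/336 ≈ -0.071

-0.071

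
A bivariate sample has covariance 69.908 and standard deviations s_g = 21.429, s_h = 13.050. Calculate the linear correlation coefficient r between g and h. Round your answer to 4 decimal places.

0.2500

r = Cov(g,h) / (s_g · s_h) = 69.908 / (21.429 × 13.050)
  = 69.908 / 279.6484 ≈ 0.2500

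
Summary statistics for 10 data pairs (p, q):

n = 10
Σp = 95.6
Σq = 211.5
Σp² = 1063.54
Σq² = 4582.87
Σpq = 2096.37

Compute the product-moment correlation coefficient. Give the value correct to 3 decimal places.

r = (nΣpq − ΣpΣq) / √[(nΣp² − (Σp)²)(nΣq² − (Σq)²)]
Numerator: 10×2096.37 − 95.6×211.5 = 744.3
Denominator: √[(10635.4 − 9139.36)(45828.7 − 44732.25)] = √[1496.04 × 1096.45] = 1280.7549
r = 744.3 / 1280.7549 ≈ 0.581

0.581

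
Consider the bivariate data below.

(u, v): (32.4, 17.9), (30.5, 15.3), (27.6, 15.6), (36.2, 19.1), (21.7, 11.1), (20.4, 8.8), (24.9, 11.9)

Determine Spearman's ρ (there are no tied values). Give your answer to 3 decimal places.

0.964

Rank u: 6, 5, 4, 7, 2, 1, 3
Rank v: 6, 4, 5, 7, 2, 1, 3
d = rank(u) − rank(v): 0, 1, -1, 0, 0, 0, 0; Σd² = 2
ρ = 1 − 6Σd² / [n(n²−1)] = 1 − 6×2 / (7×48) = 1 − 12/336 ≈ 0.964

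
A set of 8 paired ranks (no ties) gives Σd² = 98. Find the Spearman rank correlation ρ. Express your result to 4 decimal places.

-0.1667

ρ = 1 − 6Σd² / [n(n²−1)] = 1 − 6×98 / (8×63)
  = 1 − 588/504 = 1 − 1.16667 ≈ -0.1667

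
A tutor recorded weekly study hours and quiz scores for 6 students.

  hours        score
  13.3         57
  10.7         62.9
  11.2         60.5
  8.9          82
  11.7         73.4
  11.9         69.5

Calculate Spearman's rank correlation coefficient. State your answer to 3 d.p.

-0.543

Rank hours: 6, 2, 3, 1, 4, 5
Rank score: 1, 3, 2, 6, 5, 4
d = rank(hours) − rank(score): 5, -1, 1, -5, -1, 1; Σd² = 54
ρ = 1 − 6Σd² / [n(n²−1)] = 1 − 6×54 / (6×35) = 1 − 324/210 ≈ -0.543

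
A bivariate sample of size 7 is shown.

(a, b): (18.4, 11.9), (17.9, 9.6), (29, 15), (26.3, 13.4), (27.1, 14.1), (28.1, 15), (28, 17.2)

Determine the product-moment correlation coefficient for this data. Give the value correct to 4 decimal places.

n = 7, Σa = 174.8, Σb = 96.2, Σa² = 4499.68, Σb² = 1357.98, Σab = 2463.43
nΣab − ΣaΣb = 17244.01 − 16815.76 = 428.25
nΣa² − (Σa)² = 31497.76 − 30555.04 = 942.72; nΣb² − (Σb)² = 9505.86 − 9254.44 = 251.42
r = 428.25 / √(942.72 × 251.42) = 428.25 / 486.8456 ≈ 0.8796

0.8796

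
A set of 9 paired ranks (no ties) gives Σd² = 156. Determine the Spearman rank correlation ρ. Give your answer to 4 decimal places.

-0.3000

ρ = 1 − 6Σd² / [n(n²−1)] = 1 − 6×156 / (9×80)
  = 1 − 936/720 = 1 − 1.30000 ≈ -0.3000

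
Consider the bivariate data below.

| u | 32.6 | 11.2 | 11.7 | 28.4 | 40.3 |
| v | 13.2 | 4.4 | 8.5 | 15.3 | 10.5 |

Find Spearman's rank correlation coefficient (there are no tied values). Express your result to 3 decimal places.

Rank u: 4, 1, 2, 3, 5
Rank v: 4, 1, 2, 5, 3
d = rank(u) − rank(v): 0, 0, 0, -2, 2; Σd² = 8
ρ = 1 − 6Σd² / [n(n²−1)] = 1 − 6×8 / (5×24) = 1 − 48/120 ≈ 0.600

0.600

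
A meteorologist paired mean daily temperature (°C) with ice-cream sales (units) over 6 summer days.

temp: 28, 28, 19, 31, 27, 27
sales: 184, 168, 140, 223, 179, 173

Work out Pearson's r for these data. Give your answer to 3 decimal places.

n = 6, Σx = 160, Σy = 1067, Σx² = 4348, Σy² = 193379, Σxy = 28933
nΣxy − ΣxΣy = 173598 − 170720 = 2878
nΣx² − (Σx)² = 26088 − 25600 = 488; nΣy² − (Σy)² = 1160274 − 1138489 = 21785
r = 2878 / √(488 × 21785) = 2878 / 3260.5337 ≈ 0.883

0.883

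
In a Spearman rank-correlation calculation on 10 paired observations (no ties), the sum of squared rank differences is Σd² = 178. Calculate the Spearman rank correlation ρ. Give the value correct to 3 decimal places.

-0.079

ρ = 1 − 6Σd² / [n(n²−1)] = 1 − 6×178 / (10×99)
  = 1 − 1068/990 = 1 − 1.0788 ≈ -0.079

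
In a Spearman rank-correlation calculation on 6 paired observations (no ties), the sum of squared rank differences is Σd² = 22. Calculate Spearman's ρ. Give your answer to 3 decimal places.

0.371

ρ = 1 − 6Σd² / [n(n²−1)] = 1 − 6×22 / (6×35)
  = 1 − 132/210 = 1 − 0.6286 ≈ 0.371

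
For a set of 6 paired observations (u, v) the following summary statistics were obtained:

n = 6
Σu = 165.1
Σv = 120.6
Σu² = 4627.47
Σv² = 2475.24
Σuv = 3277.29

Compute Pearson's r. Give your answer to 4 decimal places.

-0.6269

r = (nΣuv − ΣuΣv) / √[(nΣu² − (Σu)²)(nΣv² − (Σv)²)]
Numerator: 6×3277.29 − 165.1×120.6 = -247.32
Denominator: √[(27764.82 − 27258.01)(14851.44 − 14544.36)] = √[506.81 × 307.08] = 394.5012
r = -247.32 / 394.5012 ≈ -0.6269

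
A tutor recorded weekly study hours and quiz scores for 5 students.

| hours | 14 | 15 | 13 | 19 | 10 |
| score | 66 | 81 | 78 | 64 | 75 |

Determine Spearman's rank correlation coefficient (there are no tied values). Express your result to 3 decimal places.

Rank hours: 3, 4, 2, 5, 1
Rank score: 2, 5, 4, 1, 3
d = rank(hours) − rank(score): 1, -1, -2, 4, -2; Σd² = 26
ρ = 1 − 6Σd² / [n(n²−1)] = 1 − 6×26 / (5×24) = 1 − 156/120 ≈ -0.300

-0.300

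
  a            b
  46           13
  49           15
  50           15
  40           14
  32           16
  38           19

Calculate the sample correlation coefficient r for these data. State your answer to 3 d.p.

-0.454

n = 6, Σa = 255, Σb = 92, Σa² = 11085, Σb² = 1432, Σab = 3877
nΣab − ΣaΣb = 23262 − 23460 = -198
nΣa² − (Σa)² = 66510 − 65025 = 1485; nΣb² − (Σb)² = 8592 − 8464 = 128
r = -198 / √(1485 × 128) = -198 / 435.9817 ≈ -0.454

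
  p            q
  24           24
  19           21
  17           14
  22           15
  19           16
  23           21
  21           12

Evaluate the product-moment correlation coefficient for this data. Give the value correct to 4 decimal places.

0.5144

n = 7, Σp = 145, Σq = 123, Σp² = 3041, Σq² = 2279, Σpq = 2582
nΣpq − ΣpΣq = 18074 − 17835 = 239
nΣp² − (Σp)² = 21287 − 21025 = 262; nΣq² − (Σq)² = 15953 − 15129 = 824
r = 239 / √(262 × 824) = 239 / 464.6375 ≈ 0.5144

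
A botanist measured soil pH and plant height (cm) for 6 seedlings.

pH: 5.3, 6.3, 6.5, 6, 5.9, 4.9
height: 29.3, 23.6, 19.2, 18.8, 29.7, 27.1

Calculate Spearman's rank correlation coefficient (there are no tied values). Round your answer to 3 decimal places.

-0.600

Rank pH: 2, 5, 6, 4, 3, 1
Rank height: 5, 3, 2, 1, 6, 4
d = rank(pH) − rank(height): -3, 2, 4, 3, -3, -3; Σd² = 56
ρ = 1 − 6Σd² / [n(n²−1)] = 1 − 6×56 / (6×35) = 1 − 336/210 ≈ -0.600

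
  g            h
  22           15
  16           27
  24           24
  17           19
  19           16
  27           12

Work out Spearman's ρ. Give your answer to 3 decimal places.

-0.657

Rank g: 4, 1, 5, 2, 3, 6
Rank h: 2, 6, 5, 4, 3, 1
d = rank(g) − rank(h): 2, -5, 0, -2, 0, 5; Σd² = 58
ρ = 1 − 6Σd² / [n(n²−1)] = 1 − 6×58 / (6×35) = 1 − 348/210 ≈ -0.657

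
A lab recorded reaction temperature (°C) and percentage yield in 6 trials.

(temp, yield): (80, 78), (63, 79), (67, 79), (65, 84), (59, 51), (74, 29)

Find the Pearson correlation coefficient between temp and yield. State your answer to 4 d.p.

n = 6, Σx = 408, Σy = 400, Σx² = 28040, Σy² = 29064, Σxy = 27125
nΣxy − ΣxΣy = 162750 − 163200 = -450
nΣx² − (Σx)² = 168240 − 166464 = 1776; nΣy² − (Σy)² = 174384 − 160000 = 14384
r = -450 / √(1776 × 14384) = -450 / 5054.3035 ≈ -0.0890

-0.0890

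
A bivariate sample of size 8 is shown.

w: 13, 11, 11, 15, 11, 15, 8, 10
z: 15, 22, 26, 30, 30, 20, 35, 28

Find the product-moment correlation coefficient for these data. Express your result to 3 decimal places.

-0.525

n = 8, Σw = 94, Σz = 206, Σw² = 1146, Σz² = 5594, Σwz = 2363
nΣwz − ΣwΣz = 18904 − 19364 = -460
nΣw² − (Σw)² = 9168 − 8836 = 332; nΣz² − (Σz)² = 44752 − 42436 = 2316
r = -460 / √(332 × 2316) = -460 / 876.8763 ≈ -0.525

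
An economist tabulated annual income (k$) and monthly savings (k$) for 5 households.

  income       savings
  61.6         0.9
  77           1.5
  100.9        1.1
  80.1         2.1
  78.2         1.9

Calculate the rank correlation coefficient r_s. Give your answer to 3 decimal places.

0.400

Rank income: 1, 2, 5, 4, 3
Rank savings: 1, 3, 2, 5, 4
d = rank(income) − rank(savings): 0, -1, 3, -1, -1; Σd² = 12
ρ = 1 − 6Σd² / [n(n²−1)] = 1 − 6×12 / (5×24) = 1 − 72/120 ≈ 0.400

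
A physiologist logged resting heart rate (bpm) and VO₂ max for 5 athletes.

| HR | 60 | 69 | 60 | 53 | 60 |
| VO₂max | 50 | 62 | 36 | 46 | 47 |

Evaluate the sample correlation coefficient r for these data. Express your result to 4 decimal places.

n = 5, Σx = 302, Σy = 241, Σx² = 18370, Σy² = 11965, Σxy = 14696
nΣxy − ΣxΣy = 73480 − 72782 = 698
nΣx² − (Σx)² = 91850 − 91204 = 646; nΣy² − (Σy)² = 59825 − 58081 = 1744
r = 698 / √(646 × 1744) = 698 / 1061.4255 ≈ 0.6576

0.6576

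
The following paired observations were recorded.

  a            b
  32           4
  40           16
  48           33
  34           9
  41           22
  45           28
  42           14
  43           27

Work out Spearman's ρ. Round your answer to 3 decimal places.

0.929

Rank a: 1, 3, 8, 2, 4, 7, 5, 6
Rank b: 1, 4, 8, 2, 5, 7, 3, 6
d = rank(a) − rank(b): 0, -1, 0, 0, -1, 0, 2, 0; Σd² = 6
ρ = 1 − 6Σd² / [n(n²−1)] = 1 − 6×6 / (8×63) = 1 − 36/504 ≈ 0.929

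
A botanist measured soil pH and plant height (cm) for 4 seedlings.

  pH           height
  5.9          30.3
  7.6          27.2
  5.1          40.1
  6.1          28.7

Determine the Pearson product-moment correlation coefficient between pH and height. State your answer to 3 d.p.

-0.814

n = 4, Σx = 24.7, Σy = 126.3, Σx² = 155.79, Σy² = 4089.63, Σxy = 765.07
nΣxy − ΣxΣy = 3060.28 − 3119.61 = -59.33
nΣx² − (Σx)² = 623.16 − 610.09 = 13.07; nΣy² − (Σy)² = 16358.52 − 15951.69 = 406.83
r = -59.33 / √(13.07 × 406.83) = -59.33 / 72.9196 ≈ -0.814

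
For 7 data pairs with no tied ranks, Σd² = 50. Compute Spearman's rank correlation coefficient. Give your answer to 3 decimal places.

ρ = 1 − 6Σd² / [n(n²−1)] = 1 − 6×50 / (7×48)
  = 1 − 300/336 = 1 − 0.8929 ≈ 0.107

0.107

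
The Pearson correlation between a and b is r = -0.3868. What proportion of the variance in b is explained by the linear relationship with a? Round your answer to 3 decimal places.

r² = (-0.3868)² = 0.150

0.150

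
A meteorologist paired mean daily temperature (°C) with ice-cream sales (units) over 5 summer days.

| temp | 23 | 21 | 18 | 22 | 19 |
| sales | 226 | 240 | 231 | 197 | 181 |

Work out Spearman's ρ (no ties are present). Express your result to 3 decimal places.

Rank temp: 5, 3, 1, 4, 2
Rank sales: 3, 5, 4, 2, 1
d = rank(temp) − rank(sales): 2, -2, -3, 2, 1; Σd² = 22
ρ = 1 − 6Σd² / [n(n²−1)] = 1 − 6×22 / (5×24) = 1 − 132/120 ≈ -0.100

-0.100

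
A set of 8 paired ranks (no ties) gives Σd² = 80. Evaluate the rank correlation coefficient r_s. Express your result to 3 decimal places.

0.048

ρ = 1 − 6Σd² / [n(n²−1)] = 1 − 6×80 / (8×63)
  = 1 − 480/504 = 1 − 0.9524 ≈ 0.048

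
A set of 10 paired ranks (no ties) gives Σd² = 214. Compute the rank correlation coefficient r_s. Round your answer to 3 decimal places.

-0.297

ρ = 1 − 6Σd² / [n(n²−1)] = 1 − 6×214 / (10×99)
  = 1 − 1284/990 = 1 − 1.2970 ≈ -0.297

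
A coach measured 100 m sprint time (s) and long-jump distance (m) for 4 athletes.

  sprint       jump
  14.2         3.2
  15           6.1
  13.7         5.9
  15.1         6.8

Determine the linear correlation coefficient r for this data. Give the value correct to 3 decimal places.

0.457

n = 4, Σx = 58, Σy = 22, Σx² = 842.34, Σy² = 128.5, Σxy = 320.45
nΣxy − ΣxΣy = 1281.8 − 1276 = 5.8
nΣx² − (Σx)² = 3369.36 − 3364 = 5.36; nΣy² − (Σy)² = 514 − 484 = 30
r = 5.8 / √(5.36 × 30) = 5.8 / 12.6807 ≈ 0.457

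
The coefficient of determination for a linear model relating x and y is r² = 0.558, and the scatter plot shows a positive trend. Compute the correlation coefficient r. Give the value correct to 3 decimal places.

0.747

|r| = √0.558 = 0.747
The association is positive, so r = 0.747.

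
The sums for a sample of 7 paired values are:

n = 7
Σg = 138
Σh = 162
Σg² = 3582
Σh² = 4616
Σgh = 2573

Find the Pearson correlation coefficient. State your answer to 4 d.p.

-0.7183

r = (nΣgh − ΣgΣh) / √[(nΣg² − (Σg)²)(nΣh² − (Σh)²)]
Numerator: 7×2573 − 138×162 = -4345
Denominator: √[(25074 − 19044)(32312 − 26244)] = √[6030 × 6068] = 6048.9702
r = -4345 / 6048.9702 ≈ -0.7183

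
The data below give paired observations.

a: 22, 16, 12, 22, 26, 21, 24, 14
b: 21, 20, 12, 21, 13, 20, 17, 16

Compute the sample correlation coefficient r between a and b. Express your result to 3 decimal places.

n = 8, Σa = 157, Σb = 140, Σa² = 3257, Σb² = 2540, Σab = 2778
nΣab − ΣaΣb = 22224 − 21980 = 244
nΣa² − (Σa)² = 26056 − 24649 = 1407; nΣb² − (Σb)² = 20320 − 19600 = 720
r = 244 / √(1407 × 720) = 244 / 1006.4989 ≈ 0.242

0.242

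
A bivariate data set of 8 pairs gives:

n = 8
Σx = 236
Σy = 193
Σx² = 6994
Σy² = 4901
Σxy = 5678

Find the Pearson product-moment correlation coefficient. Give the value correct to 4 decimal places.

r = (nΣxy − ΣxΣy) / √[(nΣx² − (Σx)²)(nΣy² − (Σy)²)]
Numerator: 8×5678 − 236×193 = -124
Denominator: √[(55952 − 55696)(39208 − 37249)] = √[256 × 1959] = 708.1695
r = -124 / 708.1695 ≈ -0.1751

-0.1751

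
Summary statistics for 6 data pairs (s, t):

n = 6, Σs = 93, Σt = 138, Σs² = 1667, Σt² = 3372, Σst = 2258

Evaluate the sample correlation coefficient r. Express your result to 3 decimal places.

0.563

r = (nΣst − ΣsΣt) / √[(nΣs² − (Σs)²)(nΣt² − (Σt)²)]
Numerator: 6×2258 − 93×138 = 714
Denominator: √[(10002 − 8649)(20232 − 19044)] = √[1353 × 1188] = 1267.8186
r = 714 / 1267.8186 ≈ 0.563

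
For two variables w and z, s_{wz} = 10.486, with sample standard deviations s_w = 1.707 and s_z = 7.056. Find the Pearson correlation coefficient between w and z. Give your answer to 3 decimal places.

0.871

r = Cov(w,z) / (s_w · s_z) = 10.486 / (1.707 × 7.056)
  = 10.486 / 12.0446 ≈ 0.871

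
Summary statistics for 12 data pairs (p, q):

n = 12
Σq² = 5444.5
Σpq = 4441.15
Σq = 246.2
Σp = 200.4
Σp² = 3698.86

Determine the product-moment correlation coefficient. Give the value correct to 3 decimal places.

r = (nΣpq − ΣpΣq) / √[(nΣp² − (Σp)²)(nΣq² − (Σq)²)]
Numerator: 12×4441.15 − 200.4×246.2 = 3955.32
Denominator: √[(44386.32 − 40160.16)(65334 − 60614.44)] = √[4226.16 × 4719.56] = 4466.0515
r = 3955.32 / 4466.0515 ≈ 0.886

0.886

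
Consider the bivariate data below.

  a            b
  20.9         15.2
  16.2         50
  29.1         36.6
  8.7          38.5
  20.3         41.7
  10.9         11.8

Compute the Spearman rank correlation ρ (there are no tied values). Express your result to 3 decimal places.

Rank a: 5, 3, 6, 1, 4, 2
Rank b: 2, 6, 3, 4, 5, 1
d = rank(a) − rank(b): 3, -3, 3, -3, -1, 1; Σd² = 38
ρ = 1 − 6Σd² / [n(n²−1)] = 1 − 6×38 / (6×35) = 1 − 228/210 ≈ -0.086

-0.086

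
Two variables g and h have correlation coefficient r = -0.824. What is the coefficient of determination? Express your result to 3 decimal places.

0.679

r² = (-0.824)² = 0.679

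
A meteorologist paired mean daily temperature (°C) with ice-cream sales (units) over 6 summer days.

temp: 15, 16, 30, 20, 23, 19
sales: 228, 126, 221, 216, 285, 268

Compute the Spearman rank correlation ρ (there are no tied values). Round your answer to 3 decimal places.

0.200

Rank temp: 1, 2, 6, 4, 5, 3
Rank sales: 4, 1, 3, 2, 6, 5
d = rank(temp) − rank(sales): -3, 1, 3, 2, -1, -2; Σd² = 28
ρ = 1 − 6Σd² / [n(n²−1)] = 1 − 6×28 / (6×35) = 1 − 168/210 ≈ 0.200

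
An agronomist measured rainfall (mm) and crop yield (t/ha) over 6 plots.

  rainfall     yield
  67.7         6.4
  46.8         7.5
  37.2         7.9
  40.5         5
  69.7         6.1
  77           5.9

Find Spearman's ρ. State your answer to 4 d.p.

Rank rainfall: 4, 3, 1, 2, 5, 6
Rank yield: 4, 5, 6, 1, 3, 2
d = rank(rainfall) − rank(yield): 0, -2, -5, 1, 2, 4; Σd² = 50
ρ = 1 − 6Σd² / [n(n²−1)] = 1 − 6×50 / (6×35) = 1 − 300/210 ≈ -0.4286

-0.4286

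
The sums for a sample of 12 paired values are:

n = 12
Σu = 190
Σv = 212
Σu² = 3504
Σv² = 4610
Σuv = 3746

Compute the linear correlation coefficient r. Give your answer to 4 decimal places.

0.5947

r = (nΣuv − ΣuΣv) / √[(nΣu² − (Σu)²)(nΣv² − (Σv)²)]
Numerator: 12×3746 − 190×212 = 4672
Denominator: √[(42048 − 36100)(55320 − 44944)] = √[5948 × 10376] = 7855.9817
r = 4672 / 7855.9817 ≈ 0.5947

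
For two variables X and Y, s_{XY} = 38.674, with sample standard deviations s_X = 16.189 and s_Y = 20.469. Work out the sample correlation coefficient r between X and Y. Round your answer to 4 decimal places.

0.1167

r = Cov(X,Y) / (s_X · s_Y) = 38.674 / (16.189 × 20.469)
  = 38.674 / 331.3726 ≈ 0.1167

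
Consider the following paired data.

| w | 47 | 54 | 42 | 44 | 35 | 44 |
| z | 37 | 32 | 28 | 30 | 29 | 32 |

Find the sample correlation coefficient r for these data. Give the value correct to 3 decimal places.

0.515

n = 6, Σw = 266, Σz = 188, Σw² = 11986, Σz² = 5942, Σwz = 8386
nΣwz − ΣwΣz = 50316 − 50008 = 308
nΣw² − (Σw)² = 71916 − 70756 = 1160; nΣz² − (Σz)² = 35652 − 35344 = 308
r = 308 / √(1160 × 308) = 308 / 597.7290 ≈ 0.515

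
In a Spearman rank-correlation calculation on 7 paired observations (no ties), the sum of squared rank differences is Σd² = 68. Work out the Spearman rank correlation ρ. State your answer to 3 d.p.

-0.214

ρ = 1 − 6Σd² / [n(n²−1)] = 1 − 6×68 / (7×48)
  = 1 − 408/336 = 1 − 1.2143 ≈ -0.214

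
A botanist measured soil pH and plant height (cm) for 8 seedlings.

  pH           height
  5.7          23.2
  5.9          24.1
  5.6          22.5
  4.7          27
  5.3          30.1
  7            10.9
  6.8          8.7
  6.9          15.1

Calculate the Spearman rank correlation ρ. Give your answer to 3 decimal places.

-0.810

Rank pH: 4, 5, 3, 1, 2, 8, 6, 7
Rank height: 5, 6, 4, 7, 8, 2, 1, 3
d = rank(pH) − rank(height): -1, -1, -1, -6, -6, 6, 5, 4; Σd² = 152
ρ = 1 − 6Σd² / [n(n²−1)] = 1 − 6×152 / (8×63) = 1 − 912/504 ≈ -0.810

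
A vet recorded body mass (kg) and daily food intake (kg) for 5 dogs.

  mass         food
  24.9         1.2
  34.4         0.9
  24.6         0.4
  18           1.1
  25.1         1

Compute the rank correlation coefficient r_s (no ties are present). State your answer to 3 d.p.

Rank mass: 3, 5, 2, 1, 4
Rank food: 5, 2, 1, 4, 3
d = rank(mass) − rank(food): -2, 3, 1, -3, 1; Σd² = 24
ρ = 1 − 6Σd² / [n(n²−1)] = 1 − 6×24 / (5×24) = 1 − 144/120 ≈ -0.200

-0.200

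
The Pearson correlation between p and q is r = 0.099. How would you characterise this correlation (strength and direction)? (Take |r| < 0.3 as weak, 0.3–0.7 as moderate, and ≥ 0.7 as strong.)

weak positive

r = 0.099 > 0 so the relationship is positive.
|r| = 0.099, which falls in the weak range.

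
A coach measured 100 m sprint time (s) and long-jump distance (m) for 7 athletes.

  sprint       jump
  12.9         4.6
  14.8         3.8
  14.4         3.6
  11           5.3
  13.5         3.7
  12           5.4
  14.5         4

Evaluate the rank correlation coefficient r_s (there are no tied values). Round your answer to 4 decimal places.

Rank sprint: 3, 7, 5, 1, 4, 2, 6
Rank jump: 5, 3, 1, 6, 2, 7, 4
d = rank(sprint) − rank(jump): -2, 4, 4, -5, 2, -5, 2; Σd² = 94
ρ = 1 − 6Σd² / [n(n²−1)] = 1 − 6×94 / (7×48) = 1 − 564/336 ≈ -0.6786

-0.6786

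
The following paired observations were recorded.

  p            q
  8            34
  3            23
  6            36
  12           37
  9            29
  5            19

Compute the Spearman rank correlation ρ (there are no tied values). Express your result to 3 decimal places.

0.714

Rank p: 4, 1, 3, 6, 5, 2
Rank q: 4, 2, 5, 6, 3, 1
d = rank(p) − rank(q): 0, -1, -2, 0, 2, 1; Σd² = 10
ρ = 1 − 6Σd² / [n(n²−1)] = 1 − 6×10 / (6×35) = 1 − 60/210 ≈ 0.714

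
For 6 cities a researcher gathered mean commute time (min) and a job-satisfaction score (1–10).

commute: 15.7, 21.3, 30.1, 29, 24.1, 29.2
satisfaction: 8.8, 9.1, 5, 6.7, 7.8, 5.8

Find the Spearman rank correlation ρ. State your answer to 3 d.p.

Rank commute: 1, 2, 6, 4, 3, 5
Rank satisfaction: 5, 6, 1, 3, 4, 2
d = rank(commute) − rank(satisfaction): -4, -4, 5, 1, -1, 3; Σd² = 68
ρ = 1 − 6Σd² / [n(n²−1)] = 1 − 6×68 / (6×35) = 1 − 408/210 ≈ -0.943

-0.943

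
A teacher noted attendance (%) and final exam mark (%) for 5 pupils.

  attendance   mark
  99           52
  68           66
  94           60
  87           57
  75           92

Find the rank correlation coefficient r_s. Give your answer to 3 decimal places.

-0.800

Rank attendance: 5, 1, 4, 3, 2
Rank mark: 1, 4, 3, 2, 5
d = rank(attendance) − rank(mark): 4, -3, 1, 1, -3; Σd² = 36
ρ = 1 − 6Σd² / [n(n²−1)] = 1 − 6×36 / (5×24) = 1 − 216/120 ≈ -0.800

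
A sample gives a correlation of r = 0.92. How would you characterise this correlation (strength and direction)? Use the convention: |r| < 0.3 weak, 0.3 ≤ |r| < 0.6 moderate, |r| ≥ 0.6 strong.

strong positive

r = 0.92 > 0 so the relationship is positive.
|r| = 0.92, which falls in the strong range.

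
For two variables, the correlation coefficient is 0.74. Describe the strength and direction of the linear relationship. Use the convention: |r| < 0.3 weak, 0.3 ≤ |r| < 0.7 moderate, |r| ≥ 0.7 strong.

r = 0.74 > 0 so the relationship is positive.
|r| = 0.74, which falls in the strong range.

strong positive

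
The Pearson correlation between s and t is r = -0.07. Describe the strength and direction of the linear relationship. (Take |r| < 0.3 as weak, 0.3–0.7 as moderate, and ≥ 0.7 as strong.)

r = -0.07 < 0 so the relationship is negative.
|r| = 0.07, which falls in the weak range.

weak negative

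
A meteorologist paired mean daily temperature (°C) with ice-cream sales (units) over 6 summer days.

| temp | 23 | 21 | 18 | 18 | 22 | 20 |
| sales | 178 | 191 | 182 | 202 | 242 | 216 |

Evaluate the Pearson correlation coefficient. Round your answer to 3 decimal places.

n = 6, Σx = 122, Σy = 1211, Σx² = 2502, Σy² = 247313, Σxy = 24661
nΣxy − ΣxΣy = 147966 − 147742 = 224
nΣx² − (Σx)² = 15012 − 14884 = 128; nΣy² − (Σy)² = 1483878 − 1466521 = 17357
r = 224 / √(128 × 17357) = 224 / 1490.5355 ≈ 0.150

0.150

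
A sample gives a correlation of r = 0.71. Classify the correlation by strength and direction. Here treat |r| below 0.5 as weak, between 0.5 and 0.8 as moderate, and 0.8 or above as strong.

moderate positive

r = 0.71 > 0 so the relationship is positive.
|r| = 0.71, which falls in the moderate range.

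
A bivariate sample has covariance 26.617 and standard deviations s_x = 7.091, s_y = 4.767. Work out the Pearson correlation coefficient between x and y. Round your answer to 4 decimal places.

r = Cov(x,y) / (s_x · s_y) = 26.617 / (7.091 × 4.767)
  = 26.617 / 33.8028 ≈ 0.7874

0.7874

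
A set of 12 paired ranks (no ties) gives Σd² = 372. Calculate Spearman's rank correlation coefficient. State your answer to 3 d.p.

-0.301

ρ = 1 − 6Σd² / [n(n²−1)] = 1 − 6×372 / (12×143)
  = 1 − 2232/1716 = 1 − 1.3007 ≈ -0.301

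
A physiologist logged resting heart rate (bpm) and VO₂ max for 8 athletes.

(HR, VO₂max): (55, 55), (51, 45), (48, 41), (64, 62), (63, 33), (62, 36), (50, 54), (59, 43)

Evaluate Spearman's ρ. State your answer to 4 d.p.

Rank HR: 4, 3, 1, 8, 7, 6, 2, 5
Rank VO₂max: 7, 5, 3, 8, 1, 2, 6, 4
d = rank(HR) − rank(VO₂max): -3, -2, -2, 0, 6, 4, -4, 1; Σd² = 86
ρ = 1 − 6Σd² / [n(n²−1)] = 1 − 6×86 / (8×63) = 1 − 516/504 ≈ -0.0238

-0.0238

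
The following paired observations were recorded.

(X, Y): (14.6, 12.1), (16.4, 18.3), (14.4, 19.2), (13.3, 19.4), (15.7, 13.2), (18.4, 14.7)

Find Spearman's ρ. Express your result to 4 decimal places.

Rank X: 3, 5, 2, 1, 4, 6
Rank Y: 1, 4, 5, 6, 2, 3
d = rank(X) − rank(Y): 2, 1, -3, -5, 2, 3; Σd² = 52
ρ = 1 − 6Σd² / [n(n²−1)] = 1 − 6×52 / (6×35) = 1 − 312/210 ≈ -0.4857

-0.4857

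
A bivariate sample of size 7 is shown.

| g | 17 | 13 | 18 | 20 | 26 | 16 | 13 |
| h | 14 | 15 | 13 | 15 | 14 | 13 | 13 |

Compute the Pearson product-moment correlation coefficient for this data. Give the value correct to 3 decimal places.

n = 7, Σg = 123, Σh = 97, Σg² = 2283, Σh² = 1349, Σgh = 1708
nΣgh − ΣgΣh = 11956 − 11931 = 25
nΣg² − (Σg)² = 15981 − 15129 = 852; nΣh² − (Σh)² = 9443 − 9409 = 34
r = 25 / √(852 × 34) = 25 / 170.1999 ≈ 0.147

0.147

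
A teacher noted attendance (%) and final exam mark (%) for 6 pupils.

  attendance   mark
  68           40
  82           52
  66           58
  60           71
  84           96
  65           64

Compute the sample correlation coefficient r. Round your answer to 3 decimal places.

n = 6, Σx = 425, Σy = 381, Σx² = 30585, Σy² = 26021, Σxy = 27296
nΣxy − ΣxΣy = 163776 − 161925 = 1851
nΣx² − (Σx)² = 183510 − 180625 = 2885; nΣy² − (Σy)² = 156126 − 145161 = 10965
r = 1851 / √(2885 × 10965) = 1851 / 5624.4133 ≈ 0.329

0.329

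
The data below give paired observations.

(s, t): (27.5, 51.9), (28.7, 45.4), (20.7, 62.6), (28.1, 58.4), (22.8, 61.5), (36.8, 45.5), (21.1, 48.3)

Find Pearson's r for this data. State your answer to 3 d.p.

n = 7, Σs = 185.7, Σt = 373.6, Σs² = 5117.33, Σt² = 20269.48, Σst = 9762.82
nΣst − ΣsΣt = 68339.74 − 69377.52 = -1037.78
nΣs² − (Σs)² = 35821.31 − 34484.49 = 1336.82; nΣt² − (Σt)² = 141886.36 − 139576.96 = 2309.4
r = -1037.78 / √(1336.82 × 2309.4) = -1037.78 / 1757.0578 ≈ -0.591

-0.591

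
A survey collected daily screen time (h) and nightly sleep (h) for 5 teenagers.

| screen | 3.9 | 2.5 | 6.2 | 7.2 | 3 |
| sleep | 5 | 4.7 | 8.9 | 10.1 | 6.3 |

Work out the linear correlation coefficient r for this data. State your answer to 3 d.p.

0.939

n = 5, Σx = 22.8, Σy = 35, Σx² = 120.74, Σy² = 268, Σxy = 178.05
nΣxy − ΣxΣy = 890.25 − 798 = 92.25
nΣx² − (Σx)² = 603.7 − 519.84 = 83.86; nΣy² − (Σy)² = 1340 − 1225 = 115
r = 92.25 / √(83.86 × 115) = 92.25 / 98.2034 ≈ 0.939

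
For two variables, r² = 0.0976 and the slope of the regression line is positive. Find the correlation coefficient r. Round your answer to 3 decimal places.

|r| = √0.0976 = 0.312
The association is positive, so r = 0.312.

0.312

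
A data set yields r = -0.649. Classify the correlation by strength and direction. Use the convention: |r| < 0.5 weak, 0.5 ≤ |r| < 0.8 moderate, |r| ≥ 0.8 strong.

r = -0.649 < 0 so the relationship is negative.
|r| = 0.649, which falls in the moderate range.

moderate negative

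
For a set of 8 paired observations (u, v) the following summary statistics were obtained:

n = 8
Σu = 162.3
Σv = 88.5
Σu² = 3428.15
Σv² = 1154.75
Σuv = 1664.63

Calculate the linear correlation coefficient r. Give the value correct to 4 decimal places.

-0.8478

r = (nΣuv − ΣuΣv) / √[(nΣu² − (Σu)²)(nΣv² − (Σv)²)]
Numerator: 8×1664.63 − 162.3×88.5 = -1046.51
Denominator: √[(27425.2 − 26341.29)(9238 − 7832.25)] = √[1083.91 × 1405.75] = 1234.3851
r = -1046.51 / 1234.3851 ≈ -0.8478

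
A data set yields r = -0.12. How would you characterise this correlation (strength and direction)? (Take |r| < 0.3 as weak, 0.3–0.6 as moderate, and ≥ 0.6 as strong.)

r = -0.12 < 0 so the relationship is negative.
|r| = 0.12, which falls in the weak range.

weak negative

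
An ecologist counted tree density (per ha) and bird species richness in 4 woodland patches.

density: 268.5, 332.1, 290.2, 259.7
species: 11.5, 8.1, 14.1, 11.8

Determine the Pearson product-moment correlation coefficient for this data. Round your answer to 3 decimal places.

n = 4, Σx = 1150.5, Σy = 45.5, Σx² = 334042.79, Σy² = 535.91, Σxy = 12934.04
nΣxy − ΣxΣy = 51736.16 − 52347.75 = -611.59
nΣx² − (Σx)² = 1336171.16 − 1323650.25 = 12520.91; nΣy² − (Σy)² = 2143.64 − 2070.25 = 73.39
r = -611.59 / √(12520.91 × 73.39) = -611.59 / 958.5977 ≈ -0.638

-0.638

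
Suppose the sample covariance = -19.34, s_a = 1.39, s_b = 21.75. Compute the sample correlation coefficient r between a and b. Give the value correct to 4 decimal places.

r = Cov(a,b) / (s_a · s_b) = -19.34 / (1.39 × 21.75)
  = -19.34 / 30.2325 ≈ -0.6397

-0.6397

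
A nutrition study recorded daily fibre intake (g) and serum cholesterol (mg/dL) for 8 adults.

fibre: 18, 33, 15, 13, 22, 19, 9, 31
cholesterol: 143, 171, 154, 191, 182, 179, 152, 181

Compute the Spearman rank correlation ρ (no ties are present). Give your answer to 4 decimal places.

Rank fibre: 4, 8, 3, 2, 6, 5, 1, 7
Rank cholesterol: 1, 4, 3, 8, 7, 5, 2, 6
d = rank(fibre) − rank(cholesterol): 3, 4, 0, -6, -1, 0, -1, 1; Σd² = 64
ρ = 1 − 6Σd² / [n(n²−1)] = 1 − 6×64 / (8×63) = 1 − 384/504 ≈ 0.2381

0.2381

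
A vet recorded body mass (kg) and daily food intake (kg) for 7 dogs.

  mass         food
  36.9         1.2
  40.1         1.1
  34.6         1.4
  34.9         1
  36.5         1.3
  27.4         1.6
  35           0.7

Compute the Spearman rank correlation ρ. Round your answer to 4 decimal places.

-0.4643

Rank mass: 6, 7, 2, 3, 5, 1, 4
Rank food: 4, 3, 6, 2, 5, 7, 1
d = rank(mass) − rank(food): 2, 4, -4, 1, 0, -6, 3; Σd² = 82
ρ = 1 − 6Σd² / [n(n²−1)] = 1 − 6×82 / (7×48) = 1 − 492/336 ≈ -0.4643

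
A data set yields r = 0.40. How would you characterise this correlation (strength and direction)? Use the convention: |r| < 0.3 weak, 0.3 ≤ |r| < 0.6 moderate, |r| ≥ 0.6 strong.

r = 0.40 > 0 so the relationship is positive.
|r| = 0.40, which falls in the moderate range.

moderate positive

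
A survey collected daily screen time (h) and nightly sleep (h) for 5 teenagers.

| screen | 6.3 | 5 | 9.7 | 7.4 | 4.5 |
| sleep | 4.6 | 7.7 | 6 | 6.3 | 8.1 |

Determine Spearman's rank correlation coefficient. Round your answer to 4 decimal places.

Rank screen: 3, 2, 5, 4, 1
Rank sleep: 1, 4, 2, 3, 5
d = rank(screen) − rank(sleep): 2, -2, 3, 1, -4; Σd² = 34
ρ = 1 − 6Σd² / [n(n²−1)] = 1 − 6×34 / (5×24) = 1 − 204/120 ≈ -0.7000

-0.7000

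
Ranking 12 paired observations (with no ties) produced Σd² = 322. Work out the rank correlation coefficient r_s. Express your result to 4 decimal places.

ρ = 1 − 6Σd² / [n(n²−1)] = 1 − 6×322 / (12×143)
  = 1 − 1932/1716 = 1 − 1.12587 ≈ -0.1259

-0.1259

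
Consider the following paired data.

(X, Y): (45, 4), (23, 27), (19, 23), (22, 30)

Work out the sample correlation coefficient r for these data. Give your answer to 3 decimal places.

-0.933

n = 4, ΣX = 109, ΣY = 84, ΣX² = 3399, ΣY² = 2174, ΣXY = 1898
nΣXY − ΣXΣY = 7592 − 9156 = -1564
nΣX² − (ΣX)² = 13596 − 11881 = 1715; nΣY² − (ΣY)² = 8696 − 7056 = 1640
r = -1564 / √(1715 × 1640) = -1564 / 1677.0808 ≈ -0.933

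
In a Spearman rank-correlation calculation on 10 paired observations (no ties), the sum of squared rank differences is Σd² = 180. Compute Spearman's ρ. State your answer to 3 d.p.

-0.091

ρ = 1 − 6Σd² / [n(n²−1)] = 1 − 6×180 / (10×99)
  = 1 − 1080/990 = 1 − 1.0909 ≈ -0.091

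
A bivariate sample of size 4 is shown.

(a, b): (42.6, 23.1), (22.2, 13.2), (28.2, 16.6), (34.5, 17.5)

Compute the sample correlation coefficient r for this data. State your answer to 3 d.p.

0.975

n = 4, Σa = 127.5, Σb = 70.4, Σa² = 4293.09, Σb² = 1289.66, Σab = 2348.97
nΣab − ΣaΣb = 9395.88 − 8976 = 419.88
nΣa² − (Σa)² = 17172.36 − 16256.25 = 916.11; nΣb² − (Σb)² = 5158.64 − 4956.16 = 202.48
r = 419.88 / √(916.11 × 202.48) = 419.88 / 430.6901 ≈ 0.975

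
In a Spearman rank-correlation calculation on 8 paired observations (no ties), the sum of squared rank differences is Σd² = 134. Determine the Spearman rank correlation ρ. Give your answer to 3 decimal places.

-0.595

ρ = 1 − 6Σd² / [n(n²−1)] = 1 − 6×134 / (8×63)
  = 1 − 804/504 = 1 − 1.5952 ≈ -0.595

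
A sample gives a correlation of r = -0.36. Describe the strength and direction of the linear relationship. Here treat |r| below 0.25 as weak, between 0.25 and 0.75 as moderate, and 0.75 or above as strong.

moderate negative

r = -0.36 < 0 so the relationship is negative.
|r| = 0.36, which falls in the moderate range.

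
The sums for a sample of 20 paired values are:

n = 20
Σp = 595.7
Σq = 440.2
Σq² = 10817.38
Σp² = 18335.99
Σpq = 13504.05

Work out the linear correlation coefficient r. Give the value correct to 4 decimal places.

0.4800

r = (nΣpq − ΣpΣq) / √[(nΣp² − (Σp)²)(nΣq² − (Σq)²)]
Numerator: 20×13504.05 − 595.7×440.2 = 7853.86
Denominator: √[(366719.8 − 354858.49)(216347.6 − 193776.04)] = √[11861.31 × 22571.56] = 16362.4042
r = 7853.86 / 16362.4042 ≈ 0.4800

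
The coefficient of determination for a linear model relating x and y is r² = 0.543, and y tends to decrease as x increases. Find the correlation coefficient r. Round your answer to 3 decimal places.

-0.737

|r| = √0.543 = 0.737
The association is negative, so r = −0.737.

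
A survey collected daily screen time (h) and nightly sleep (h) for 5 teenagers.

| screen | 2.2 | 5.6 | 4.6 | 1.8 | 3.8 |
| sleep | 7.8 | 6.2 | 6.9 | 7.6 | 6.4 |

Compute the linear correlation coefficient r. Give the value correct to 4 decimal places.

n = 5, Σx = 18, Σy = 34.9, Σx² = 75.04, Σy² = 245.61, Σxy = 121.62
nΣxy − ΣxΣy = 608.1 − 628.2 = -20.1
nΣx² − (Σx)² = 375.2 − 324 = 51.2; nΣy² − (Σy)² = 1228.05 − 1218.01 = 10.04
r = -20.1 / √(51.2 × 10.04) = -20.1 / 22.6726 ≈ -0.8865

-0.8865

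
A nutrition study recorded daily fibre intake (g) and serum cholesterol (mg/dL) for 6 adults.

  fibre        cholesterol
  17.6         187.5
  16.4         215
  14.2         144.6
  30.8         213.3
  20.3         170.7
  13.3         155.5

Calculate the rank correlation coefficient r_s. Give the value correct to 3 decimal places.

Rank fibre: 4, 3, 2, 6, 5, 1
Rank cholesterol: 4, 6, 1, 5, 3, 2
d = rank(fibre) − rank(cholesterol): 0, -3, 1, 1, 2, -1; Σd² = 16
ρ = 1 − 6Σd² / [n(n²−1)] = 1 − 6×16 / (6×35) = 1 − 96/210 ≈ 0.543

0.543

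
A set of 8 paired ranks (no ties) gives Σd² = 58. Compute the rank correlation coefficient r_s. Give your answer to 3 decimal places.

ρ = 1 − 6Σd² / [n(n²−1)] = 1 − 6×58 / (8×63)
  = 1 − 348/504 = 1 − 0.6905 ≈ 0.310

0.310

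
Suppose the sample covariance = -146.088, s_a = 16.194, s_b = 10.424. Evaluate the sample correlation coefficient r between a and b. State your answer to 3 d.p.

-0.865

r = Cov(a,b) / (s_a · s_b) = -146.088 / (16.194 × 10.424)
  = -146.088 / 168.8063 ≈ -0.865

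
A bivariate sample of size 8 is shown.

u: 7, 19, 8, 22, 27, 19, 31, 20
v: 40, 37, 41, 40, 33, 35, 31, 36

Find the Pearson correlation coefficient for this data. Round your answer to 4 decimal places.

n = 8, Σu = 153, Σv = 293, Σu² = 3409, Σv² = 10821, Σuv = 5428
nΣuv − ΣuΣv = 43424 − 44829 = -1405
nΣu² − (Σu)² = 27272 − 23409 = 3863; nΣv² − (Σv)² = 86568 − 85849 = 719
r = -1405 / √(3863 × 719) = -1405 / 1666.5824 ≈ -0.8430

-0.8430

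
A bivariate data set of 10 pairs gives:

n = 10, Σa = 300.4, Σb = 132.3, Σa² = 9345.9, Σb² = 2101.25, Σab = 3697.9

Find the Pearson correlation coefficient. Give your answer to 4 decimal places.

-0.8224

r = (nΣab − ΣaΣb) / √[(nΣa² − (Σa)²)(nΣb² − (Σb)²)]
Numerator: 10×3697.9 − 300.4×132.3 = -2763.92
Denominator: √[(93459 − 90240.16)(21012.5 − 17503.29)] = √[3218.84 × 3509.21] = 3360.8906
r = -2763.92 / 3360.8906 ≈ -0.8224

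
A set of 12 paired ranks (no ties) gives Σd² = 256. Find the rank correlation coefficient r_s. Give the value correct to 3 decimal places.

ρ = 1 − 6Σd² / [n(n²−1)] = 1 − 6×256 / (12×143)
  = 1 − 1536/1716 = 1 − 0.8951 ≈ 0.105

0.105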